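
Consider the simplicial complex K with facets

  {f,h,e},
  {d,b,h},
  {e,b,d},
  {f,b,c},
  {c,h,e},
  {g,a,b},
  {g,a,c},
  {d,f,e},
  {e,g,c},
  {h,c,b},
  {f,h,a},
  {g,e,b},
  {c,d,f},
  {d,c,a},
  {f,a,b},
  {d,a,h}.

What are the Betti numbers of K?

b_0 = 1, b_1 = 2, b_2 = 1.

Take the total order a < b < c < d < e < f < g < h on the vertex set. Then K (dimension 2) consists of the simplices:

  0-simplices (8): a, b, c, d, e, f, g, h
  1-simplices (24): ab, ac, ad, af, ag, ah, bc, bd, be, bf, bg, bh, cd, ce, cf, cg, ch, de, df, dh, ef, eg, eh, fh
  2-simplices (16): abf, abg, acd, acg, adh, afh, bcf, bch, bde, bdh, beg, cdf, ceg, ceh, def, efh

giving chain groups C_0 ≅ Z^8, C_1 ≅ Z^24, C_2 ≅ Z^16.

Boundary ∂_1: C_1 → C_0 maps an edge to its endpoints' difference, ∂[p,q] = q − p.
The resulting 8×24 matrix has rank 7, and its Smith normal form has invariant factors (1,1,1,1,1,1,1).

Boundary ∂_2: C_2 → C_1 sends each 2-simplex [p,q,r] to [q,r] − [p,r] + [p,q]. For instance
  ∂cdf = df − cf + cd,
  ∂acg = cg − ag + ac.
As a 24×16 matrix over Z this has rank 15, with invariant factors (1,1,1,1,1,1,1,1,1,1,1,1,1,1,1).

From H_k ≅ ker(∂_k) / im(∂_{k+1}) we obtain:

  H_0: rank C_0 − rank ∂_1 = 8 − 7 = 1, and the invariant factors of ∂_1 are all 1, so H_0 ≅ Z.
  H_1: rank ker ∂_1 − rank ∂_2 = (24 − 7) − 15 = 2, and the invariant factors of ∂_2 are all 1, so H_1 ≅ Z^2.
  H_2: rank ker ∂_2 − rank ∂_3 = (16 − 15) − 0 = 1, and there is no ∂_3, so H_2 ≅ Z.

Hence the Betti numbers are b_0 = 1, b_1 = 2, b_2 = 1.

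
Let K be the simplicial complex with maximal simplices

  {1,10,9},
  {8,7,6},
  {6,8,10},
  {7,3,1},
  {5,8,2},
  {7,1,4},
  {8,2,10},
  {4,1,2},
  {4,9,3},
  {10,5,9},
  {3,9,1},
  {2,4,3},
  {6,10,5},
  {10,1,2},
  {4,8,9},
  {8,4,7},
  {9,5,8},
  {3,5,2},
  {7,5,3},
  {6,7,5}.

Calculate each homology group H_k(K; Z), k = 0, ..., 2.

H_0 ≅ Z,  H_1 ≅ Z ⊕ Z/2Z,  H_2 = 0.

K has 10 vertices, 30 edges, 20 triangles.
rank ∂_0 = 0, rank ∂_1 = 9 ⇒ b_0 = 10 − 0 − 9 = 1; all invariant factors of ∂_1 are 1 so no torsion. So H_0 = Z.
rank ∂_1 = 9, rank ∂_2 = 20 ⇒ b_1 = 30 − 9 − 20 = 1; ∂_2 has invariant factor(s) [2] giving torsion. So H_1 = Z ⊕ Z/2Z.
rank ∂_2 = 20, rank ∂_3 = 0 ⇒ b_2 = 20 − 20 − 0 = 0. So H_2 = 0.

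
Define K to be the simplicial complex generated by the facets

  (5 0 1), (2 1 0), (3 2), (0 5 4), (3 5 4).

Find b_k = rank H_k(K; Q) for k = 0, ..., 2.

Take the total order 0 < 1 < 2 < 3 < 4 < 5 on the vertex set. Then K (dimension 2) consists of the simplices:

  0-simplices (6): [0], [1], [2], [3], [4], [5]
  1-simplices (10): [0,1], [0,2], [0,4], [0,5], [1,2], [1,5], [2,3], [3,4], [3,5], [4,5]
  2-simplices (4): [0,1,2], [0,1,5], [0,4,5], [3,4,5]

so the chain groups are C_0 ≅ Z^6, C_1 ≅ Z^10, C_2 ≅ Z^4.

∂_1: C_1 → C_0 maps an edge to its endpoints' difference, ∂[p,q] = q − p. For instance
  ∂[3,5] = [5] − [3].
As a 6×10 matrix over Z this has rank 5, with invariant factors (1,1,1,1,1).

The boundary map ∂_2: C_2 → C_1 sends each 2-simplex [p,q,r] to [q,r] − [p,r] + [p,q]. For instance
  ∂[0,1,2] = [1,2] − [0,2] + [0,1],
  ∂[3,4,5] = [4,5] − [3,5] + [3,4].
This gives a 10×4 integer matrix of rank 4; reducing to Smith normal form yields diagonal entries (1,1,1,1).

Reading off H_k = ker ∂_k / im ∂_{k+1}:

  H_0: rank C_0 − rank ∂_1 = 6 − 5 = 1, and the invariant factors of ∂_1 are all 1, so H_0 = Z.
  H_1: rank ker ∂_1 − rank ∂_2 = (10 − 5) − 4 = 1, and the invariant factors of ∂_2 are all 1, so H_1 = Z.
  H_2: rank ker ∂_2 − rank ∂_3 = (4 − 4) − 0 = 0, and there is no ∂_3, so H_2 = 0.

Hence the Betti numbers are b_0 = 1, b_1 = 1, b_2 = 0.

b_0 = 1, b_1 = 1, b_2 = 0.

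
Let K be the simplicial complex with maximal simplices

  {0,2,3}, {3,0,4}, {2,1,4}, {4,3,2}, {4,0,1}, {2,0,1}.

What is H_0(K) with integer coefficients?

H_0 ≅ Z.

Take the total order 0 < 1 < 2 < 3 < 4 on the vertex set. Then K (dimension 2) consists of the simplices:

  0-simplices (5): [0], [1], [2], [3], [4]
  1-simplices (9): [0,1], [0,2], [0,3], [0,4], [1,2], [1,4], [2,3], [2,4], [3,4]
  2-simplices (6): [0,1,2], [0,1,4], [0,2,3], [0,3,4], [1,2,4], [2,3,4]

so the chain groups are C_0 ≅ Z^5, C_1 ≅ Z^9, C_2 ≅ Z^6.

∂_1: C_1 → C_0 maps an edge to its endpoints' difference, ∂[p,q] = q − p. For instance
  ∂[0,4] = [4] − [0].
The 5×9 boundary matrix has rank 4 and Smith normal form diag(1,1,1,1).

∂_2: C_2 → C_1 acts by ∂[p,q,r] = [q,r] − [p,r] + [p,q]. For instance
  ∂[0,1,2] = [1,2] − [0,2] + [0,1],
  ∂[1,2,4] = [2,4] − [1,4] + [1,2].
This gives a 9×6 integer matrix of rank 5; reducing to Smith normal form yields diagonal entries (1,1,1,1,1).

Reading off H_k = ker ∂_k / im ∂_{k+1}:

  H_0: rank C_0 − rank ∂_1 = 5 − 4 = 1, and the invariant factors of ∂_1 are all 1, so H_0 ≅ Z.

(K is a triangulation of the 2-sphere S^2.)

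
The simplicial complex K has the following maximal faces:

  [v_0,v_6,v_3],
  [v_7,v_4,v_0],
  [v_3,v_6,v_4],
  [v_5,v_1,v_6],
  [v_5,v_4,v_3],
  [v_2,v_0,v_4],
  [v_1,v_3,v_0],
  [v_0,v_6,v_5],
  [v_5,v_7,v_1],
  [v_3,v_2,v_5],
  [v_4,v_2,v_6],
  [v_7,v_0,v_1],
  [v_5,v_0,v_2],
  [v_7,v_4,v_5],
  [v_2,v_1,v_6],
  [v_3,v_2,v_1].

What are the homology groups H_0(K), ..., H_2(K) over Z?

H_0 = Z,  H_1 = Z^2,  H_2 = Z.

We work with the vertex ordering v_0 < v_1 < v_2 < v_3 < v_4 < v_5 < v_6 < v_7. The simplices of K, each written with vertices in increasing order, are:

  0-simplices (8): [v_0], [v_1], [v_2], [v_3], [v_4], [v_5], [v_6], [v_7]
  1-simplices (24): (24 of them)
  2-simplices (16): (16 of them)

giving chain groups C_0 ≅ Z^8, C_1 ≅ Z^24, C_2 ≅ Z^16.

∂_1: C_1 → C_0 sends each edge [p,q] (with p < q) to q − p.
The 8×24 boundary matrix has rank 7 and Smith normal form diag(1,1,1,1,1,1,1).

Boundary ∂_2: C_2 → C_1 acts by ∂[p,q,r] = [q,r] − [p,r] + [p,q]. For instance
  ∂[v_1,v_2,v_6] = [v_2,v_6] − [v_1,v_6] + [v_1,v_2],
  ∂[v_0,v_3,v_6] = [v_3,v_6] − [v_0,v_6] + [v_0,v_3].
This gives a 24×16 integer matrix of rank 15; reducing to Smith normal form yields diagonal entries (1,1,1,1,1,1,1,1,1,1,1,1,1,1,1).

Reading off H_k = ker ∂_k / im ∂_{k+1}:

  H_0: rank C_0 − rank ∂_1 = 8 − 7 = 1, and the invariant factors of ∂_1 are all 1, so H_0 ≅ Z.
  H_1: rank ker ∂_1 − rank ∂_2 = (24 − 7) − 15 = 2, and the invariant factors of ∂_2 are all 1, so H_1 ≅ Z^2.
  H_2: rank ker ∂_2 − rank ∂_3 = (16 − 15) − 0 = 1, and there is no ∂_3, so H_2 ≅ Z.

As a check, the Euler characteristic is 8 − 24 + 16 = 0, which agrees with 1 − 2 + 1 = 0.
(K is a triangulation of the torus T^2.)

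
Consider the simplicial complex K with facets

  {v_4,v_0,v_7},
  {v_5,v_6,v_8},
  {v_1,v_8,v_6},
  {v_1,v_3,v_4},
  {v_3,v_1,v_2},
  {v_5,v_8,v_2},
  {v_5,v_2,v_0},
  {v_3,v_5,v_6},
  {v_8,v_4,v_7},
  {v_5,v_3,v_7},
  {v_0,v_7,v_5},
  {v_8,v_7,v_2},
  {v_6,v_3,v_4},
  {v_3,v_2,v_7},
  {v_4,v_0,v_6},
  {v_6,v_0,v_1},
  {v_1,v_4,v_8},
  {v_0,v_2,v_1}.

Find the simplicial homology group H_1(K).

Take the total order v_0 < v_1 < v_2 < v_3 < v_4 < v_5 < v_6 < v_7 < v_8 on the vertex set. Then K (dimension 2) consists of the simplices:

  0-simplices (9): [v_0], [v_1], [v_2], [v_3], [v_4], [v_5], [v_6], [v_7], [v_8]
  1-simplices (27): (27 of them)
  2-simplices (18): (18 of them)

Hence C_0 ≅ Z^9, C_1 ≅ Z^27, C_2 ≅ Z^18.

∂_1: C_1 → C_0 sends each edge [p,q] (with p < q) to q − p.
As a 9×27 matrix over Z this has rank 8, with invariant factors (1,1,1,1,1,1,1,1).

∂_2: C_2 → C_1 sends each 2-simplex [p,q,r] to [q,r] − [p,r] + [p,q]. For instance
  ∂[v_5,v_6,v_8] = [v_6,v_8] − [v_5,v_8] + [v_5,v_6],
  ∂[v_3,v_4,v_6] = [v_4,v_6] − [v_3,v_6] + [v_3,v_4].
This gives a 27×18 integer matrix of rank 18; reducing to Smith normal form yields diagonal entries (1,1,1,1,1,1,1,1,1,1,1,1,1,1,1,1,1,2).

Now H_k = ker ∂_k / im ∂_{k+1}, so:

  H_1: rank ker ∂_1 − rank ∂_2 = (27 − 8) − 18 = 1, and ∂_2 has invariant factor 2 > 1, so H_1 = Z ⊕ Z/2.

H_1 = Z ⊕ Z/2.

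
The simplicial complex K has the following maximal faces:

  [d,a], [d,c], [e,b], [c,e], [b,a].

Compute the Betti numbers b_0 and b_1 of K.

Take the total order a < b < c < d < e on the vertex set. Then K (dimension 1) consists of the simplices:

  0-simplices (5): a, b, c, d, e
  1-simplices (5): ab, ad, be, cd, ce

giving chain groups C_0 ≅ Z^5, C_1 ≅ Z^5.

∂_1: C_1 → C_0 sends each edge [p,q] (with p < q) to q − p. For instance
  ∂be = e − b.
As a 5×5 matrix over Z this has rank 4, with invariant factors (1,1,1,1).

Now H_k = ker ∂_k / im ∂_{k+1}, so:

  H_0: rank C_0 − rank ∂_1 = 5 − 4 = 1, and the invariant factors of ∂_1 are all 1, so H_0 = Z.
  H_1: rank ker ∂_1 − rank ∂_2 = (5 − 4) − 0 = 1, and there is no ∂_2, so H_1 = Z.

As a check, the Euler characteristic is 5 − 5 = 0, which agrees with 1 − 1 = 0.

Hence the Betti numbers are b_0 = 1, b_1 = 1.

b_0 = 1, b_1 = 1.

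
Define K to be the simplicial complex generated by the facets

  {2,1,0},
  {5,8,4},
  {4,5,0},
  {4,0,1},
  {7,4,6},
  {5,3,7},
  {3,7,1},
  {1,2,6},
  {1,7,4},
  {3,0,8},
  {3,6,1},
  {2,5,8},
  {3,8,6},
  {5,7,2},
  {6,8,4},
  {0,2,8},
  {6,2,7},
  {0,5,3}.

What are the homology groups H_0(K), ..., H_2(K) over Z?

H_0 = Z,  H_1 = Z ⊕ Z/2,  H_2 = 0.

We work with the vertex ordering 0 < 1 < 2 < 3 < 4 < 5 < 6 < 7 < 8. The simplices of K, each written with vertices in increasing order, are:

  0-simplices (9): [0], [1], [2], [3], [4], [5], [6], [7], [8]
  1-simplices (27): (27 of them)
  2-simplices (18): [0,1,2], [0,1,4], [0,2,8], [0,3,5], [0,3,8], [0,4,5], [1,2,6], [1,3,6], [1,3,7], [1,4,7], [2,5,7], [2,5,8], [2,6,7], [3,5,7], [3,6,8], [4,5,8], [4,6,7], [4,6,8]

so the chain groups are C_0 ≅ Z^9, C_1 ≅ Z^27, C_2 ≅ Z^18.

The boundary map ∂_1: C_1 → C_0 maps an edge to its endpoints' difference, ∂[p,q] = q − p.
The 9×27 boundary matrix has rank 8 and Smith normal form diag(1,1,1,1,1,1,1,1).

The boundary map ∂_2: C_2 → C_1 acts by ∂[p,q,r] = [q,r] − [p,r] + [p,q]. For instance
  ∂[0,3,5] = [3,5] − [0,5] + [0,3],
  ∂[3,6,8] = [6,8] − [3,8] + [3,6].
The 27×18 boundary matrix has rank 18 and Smith normal form diag(1,1,1,1,1,1,1,1,1,1,1,1,1,1,1,1,1,2).

From H_k ≅ ker(∂_k) / im(∂_{k+1}) we obtain:

  H_0: rank C_0 − rank ∂_1 = 9 − 8 = 1, and the invariant factors of ∂_1 are all 1, so H_0 ≅ Z.
  H_1: rank ker ∂_1 − rank ∂_2 = (27 − 8) − 18 = 1, and ∂_2 has invariant factor 2 > 1, so H_1 ≅ Z ⊕ Z/2.
  H_2: rank ker ∂_2 − rank ∂_3 = (18 − 18) − 0 = 0, and there is no ∂_3, so H_2 ≅ 0.

As a check, the Euler characteristic is 9 − 27 + 18 = 0, which agrees with 1 − 1 + 0 = 0.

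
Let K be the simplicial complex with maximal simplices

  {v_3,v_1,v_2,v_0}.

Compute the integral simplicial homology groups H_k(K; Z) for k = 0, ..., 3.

H_0 ≅ Z,  H_1 = 0,  H_2 = 0,  H_3 = 0.

Order the vertices as v_0 < v_1 < v_2 < v_3. Listing each simplex with vertices in this order, K has dimension 3 with simplices:

  0-simplices (4): [v_0], [v_1], [v_2], [v_3]
  1-simplices (6): [v_0,v_1], [v_0,v_2], [v_0,v_3], [v_1,v_2], [v_1,v_3], [v_2,v_3]
  2-simplices (4): [v_0,v_1,v_2], [v_0,v_1,v_3], [v_0,v_2,v_3], [v_1,v_2,v_3]
  3-simplices (1): [v_0,v_1,v_2,v_3]

so the chain groups are C_0 ≅ Z^4, C_1 ≅ Z^6, C_2 ≅ Z^4, C_3 ≅ Z^1.

The boundary map ∂_1: C_1 → C_0 sends each edge [p,q] (with p < q) to q − p. For instance
  ∂[v_2,v_3] = [v_3] − [v_2].
The 4×6 boundary matrix has rank 3 and Smith normal form diag(1,1,1).

∂_2: C_2 → C_1 sends each 2-simplex [p,q,r] to [q,r] − [p,r] + [p,q]. For instance
  ∂[v_0,v_2,v_3] = [v_2,v_3] − [v_0,v_3] + [v_0,v_2],
  ∂[v_1,v_2,v_3] = [v_2,v_3] − [v_1,v_3] + [v_1,v_2].
This gives a 6×4 integer matrix of rank 3; reducing to Smith normal form yields diagonal entries (1,1,1).

The boundary map ∂_3: C_3 → C_2 sends each 3-simplex σ to the alternating sum Σ_i (−1)^i (σ with its i-th vertex removed). For instance
  ∂[v_0,v_1,v_2,v_3] = [v_1,v_2,v_3] − [v_0,v_2,v_3] + [v_0,v_1,v_3] − [v_0,v_1,v_2].
This gives a 4×1 integer matrix of rank 1; reducing to Smith normal form yields diagonal entries (1).

Reading off H_k = ker ∂_k / im ∂_{k+1}:

  H_0: rank C_0 − rank ∂_1 = 4 − 3 = 1, and the invariant factors of ∂_1 are all 1, so H_0 = Z.
  H_1: rank ker ∂_1 − rank ∂_2 = (6 − 3) − 3 = 0, and the invariant factors of ∂_2 are all 1, so H_1 = 0.
  H_2: rank ker ∂_2 − rank ∂_3 = (4 − 3) − 1 = 0, and the invariant factors of ∂_3 are all 1, so H_2 = 0.
  H_3: rank ker ∂_3 − rank ∂_4 = (1 − 1) − 0 = 0, and there is no ∂_4, so H_3 = 0.

(K is a triangulation of the 3-simplex.)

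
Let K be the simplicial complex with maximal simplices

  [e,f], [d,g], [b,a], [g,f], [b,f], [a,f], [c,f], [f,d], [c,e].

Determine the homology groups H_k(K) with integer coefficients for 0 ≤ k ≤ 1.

H_0 = Z,  H_1 = Z^3.

Take the total order a < b < c < d < e < f < g on the vertex set. Then K (dimension 1) consists of the simplices:

  0-simplices (7): a, b, c, d, e, f, g
  1-simplices (9): ab, af, bf, ce, cf, df, dg, ef, fg

Hence C_0 ≅ Z^7, C_1 ≅ Z^9.

The boundary map ∂_1: C_1 → C_0 sends each edge [p,q] (with p < q) to q − p. For instance
  ∂ab = b − a.
The resulting 7×9 matrix has rank 6, and its Smith normal form has invariant factors (1,1,1,1,1,1).

Computing H_k = (kernel of ∂_k) / (image of ∂_{k+1}):

  H_0: rank C_0 − rank ∂_1 = 7 − 6 = 1, and the invariant factors of ∂_1 are all 1, so H_0 ≅ Z.
  H_1: rank ker ∂_1 − rank ∂_2 = (9 − 6) − 0 = 3, and there is no ∂_2, so H_1 ≅ Z^3.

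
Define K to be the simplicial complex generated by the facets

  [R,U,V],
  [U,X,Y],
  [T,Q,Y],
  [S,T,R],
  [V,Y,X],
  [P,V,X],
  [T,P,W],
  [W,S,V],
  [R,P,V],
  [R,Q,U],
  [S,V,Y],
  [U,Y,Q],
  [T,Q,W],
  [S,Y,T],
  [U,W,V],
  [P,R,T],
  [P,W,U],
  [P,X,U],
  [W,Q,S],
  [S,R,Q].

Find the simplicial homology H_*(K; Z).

H_0 = Z,  H_1 = Z ⊕ Z/2,  H_2 = 0.

Take the total order P < Q < R < S < T < U < V < W < X < Y on the vertex set. Then K (dimension 2) consists of the simplices:

  0-simplices (10): P, Q, R, S, T, U, V, W, X, Y
  1-simplices (30): PR, PT, PU, PV, PW, PX, QR, QS, QT, QU, QW, QY, RS, RT, RU, RV, ST, SV, SW, SY, TW, TY, UV, UW, UX, UY, VW, VX, VY, XY
  2-simplices (20): PRT, PRV, PTW, PUW, PUX, PVX, QRS, QRU, QSW, QTW, QTY, QUY, RST, RUV, STY, SVW, SVY, UVW, UXY, VXY

giving chain groups C_0 ≅ Z^10, C_1 ≅ Z^30, C_2 ≅ Z^20.

∂_1: C_1 → C_0 is given by ∂[p,q] = [q] − [p]. For instance
  ∂QT = T − Q.
This gives a 10×30 integer matrix of rank 9; reducing to Smith normal form yields diagonal entries (1,1,1,1,1,1,1,1,1).

The boundary map ∂_2: C_2 → C_1 acts by ∂[p,q,r] = [q,r] − [p,r] + [p,q]. For instance
  ∂QSW = SW − QW + QS,
  ∂UVW = VW − UW + UV.
The 30×20 boundary matrix has rank 20 and Smith normal form diag(1,1,1,1,1,1,1,1,1,1,1,1,1,1,1,1,1,1,1,2).

Computing H_k = (kernel of ∂_k) / (image of ∂_{k+1}):

  H_0: rank C_0 − rank ∂_1 = 10 − 9 = 1, and the invariant factors of ∂_1 are all 1, so H_0 ≅ Z.
  H_1: rank ker ∂_1 − rank ∂_2 = (30 − 9) − 20 = 1, and ∂_2 has invariant factor 2 > 1, so H_1 ≅ Z ⊕ Z/2.
  H_2: rank ker ∂_2 − rank ∂_3 = (20 − 20) − 0 = 0, and there is no ∂_3, so H_2 ≅ 0.

(K is a triangulation of the Klein bottle.)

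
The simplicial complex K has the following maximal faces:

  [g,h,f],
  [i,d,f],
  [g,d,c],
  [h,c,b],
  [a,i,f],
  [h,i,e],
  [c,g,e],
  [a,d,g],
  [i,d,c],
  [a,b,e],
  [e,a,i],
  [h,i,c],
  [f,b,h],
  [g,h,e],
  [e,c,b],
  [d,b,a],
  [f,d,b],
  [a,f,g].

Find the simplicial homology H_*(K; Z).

H_0 ≅ Z,  H_1 ≅ Z ⊕ Z/2Z,  H_2 = 0.

Fix the vertex order a < b < c < d < e < f < g < h < i and write every simplex with vertices in increasing order. Then dim K = 2 and the simplices of K are:

  0-simplices (9): a, b, c, d, e, f, g, h, i
  1-simplices (27): ab, ad, ae, af, ag, ai, bc, bd, be, bf, bh, cd, ce, cg, ch, ci, df, dg, di, eg, eh, ei, fg, fh, fi, gh, hi
  2-simplices (18): abd, abe, adg, aei, afg, afi, bce, bch, bdf, bfh, cdg, cdi, ceg, chi, dfi, egh, ehi, fgh

giving chain groups C_0 ≅ Z^9, C_1 ≅ Z^27, C_2 ≅ Z^18.

∂_1: C_1 → C_0 is given by ∂[p,q] = [q] − [p]. For instance
  ∂dg = g − d.
The resulting 9×27 matrix has rank 8, and its Smith normal form has invariant factors (1,1,1,1,1,1,1,1).

The boundary map ∂_2: C_2 → C_1 acts by ∂[p,q,r] = [q,r] − [p,r] + [p,q]. For instance
  ∂bdf = df − bf + bd,
  ∂afg = fg − ag + af.
As a 27×18 matrix over Z this has rank 18, with invariant factors (1,1,1,1,1,1,1,1,1,1,1,1,1,1,1,1,1,2).

From H_k ≅ ker(∂_k) / im(∂_{k+1}) we obtain:

  H_0: rank C_0 − rank ∂_1 = 9 − 8 = 1, and the invariant factors of ∂_1 are all 1, so H_0 ≅ Z.
  H_1: rank ker ∂_1 − rank ∂_2 = (27 − 8) − 18 = 1, and ∂_2 has invariant factor 2 > 1, so H_1 ≅ Z ⊕ Z/2Z.
  H_2: rank ker ∂_2 − rank ∂_3 = (18 − 18) − 0 = 0, and there is no ∂_3, so H_2 ≅ 0.

(K is a triangulation of the Klein bottle.)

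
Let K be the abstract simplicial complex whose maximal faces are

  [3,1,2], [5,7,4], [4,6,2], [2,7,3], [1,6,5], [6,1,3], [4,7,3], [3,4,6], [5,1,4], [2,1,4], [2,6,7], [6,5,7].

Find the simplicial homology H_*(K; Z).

H_0 = Z,  H_1 = Z/2Z,  H_2 = 0.

Order the vertices as 1 < 2 < 3 < 4 < 5 < 6 < 7. Listing each simplex with vertices in this order, K has dimension 2 with simplices:

  0-simplices (7): [1], [2], [3], [4], [5], [6], [7]
  1-simplices (18): [1,2], [1,3], [1,4], [1,5], [1,6], [2,3], [2,4], [2,6], [2,7], [3,4], [3,6], [3,7], [4,5], [4,6], [4,7], [5,6], [5,7], [6,7]
  2-simplices (12): [1,2,3], [1,2,4], [1,3,6], [1,4,5], [1,5,6], [2,3,7], [2,4,6], [2,6,7], [3,4,6], [3,4,7], [4,5,7], [5,6,7]

Hence C_0 ≅ Z^7, C_1 ≅ Z^18, C_2 ≅ Z^12.

∂_1: C_1 → C_0 sends each edge [p,q] (with p < q) to q − p.
As a 7×18 matrix over Z this has rank 6, with invariant factors (1,1,1,1,1,1).

∂_2: C_2 → C_1 acts by ∂[p,q,r] = [q,r] − [p,r] + [p,q]. For instance
  ∂[1,4,5] = [4,5] − [1,5] + [1,4],
  ∂[3,4,6] = [4,6] − [3,6] + [3,4].
This gives a 18×12 integer matrix of rank 12; reducing to Smith normal form yields diagonal entries (1,1,1,1,1,1,1,1,1,1,1,2).

From H_k ≅ ker(∂_k) / im(∂_{k+1}) we obtain:

  H_0: rank C_0 − rank ∂_1 = 7 − 6 = 1, and the invariant factors of ∂_1 are all 1, so H_0 ≅ Z.
  H_1: rank ker ∂_1 − rank ∂_2 = (18 − 6) − 12 = 0, and ∂_2 has invariant factor 2 > 1, so H_1 ≅ Z/2Z.
  H_2: rank ker ∂_2 − rank ∂_3 = (12 − 12) − 0 = 0, and there is no ∂_3, so H_2 ≅ 0.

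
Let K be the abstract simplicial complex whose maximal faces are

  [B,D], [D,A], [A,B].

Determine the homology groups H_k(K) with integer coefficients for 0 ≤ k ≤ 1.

We work with the vertex ordering A < B < D. The simplices of K, each written with vertices in increasing order, are:

  0-simplices (3): A, B, D
  1-simplices (3): AB, AD, BD

Hence C_0 ≅ Z^3, C_1 ≅ Z^3.

Boundary ∂_1: C_1 → C_0 sends each edge [p,q] (with p < q) to q − p.
The resulting 3×3 matrix has rank 2, and its Smith normal form has invariant factors (1,1).

Now H_k = ker ∂_k / im ∂_{k+1}, so:

  H_0: rank C_0 − rank ∂_1 = 3 − 2 = 1, and the invariant factors of ∂_1 are all 1, so H_0 ≅ Z.
  H_1: rank ker ∂_1 − rank ∂_2 = (3 − 2) − 0 = 1, and there is no ∂_2, so H_1 ≅ Z.

As a check, the Euler characteristic is 3 − 3 = 0, which agrees with 1 − 1 = 0.
(K is a triangulation of the circle S^1.)

H_0 = Z,  H_1 = Z.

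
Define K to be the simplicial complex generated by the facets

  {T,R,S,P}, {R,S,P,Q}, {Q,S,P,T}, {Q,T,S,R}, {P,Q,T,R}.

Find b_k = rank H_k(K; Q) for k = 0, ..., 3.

b_0 = 1, b_1 = 0, b_2 = 0, b_3 = 1.

Take the total order P < Q < R < S < T on the vertex set. Then K (dimension 3) consists of the simplices:

  0-simplices (5): P, Q, R, S, T
  1-simplices (10): PQ, PR, PS, PT, QR, QS, QT, RS, RT, ST
  2-simplices (10): PQR, PQS, PQT, PRS, PRT, PST, QRS, QRT, QST, RST
  3-simplices (5): PQRS, PQRT, PQST, PRST, QRST

Hence C_0 ≅ Z^5, C_1 ≅ Z^10, C_2 ≅ Z^10, C_3 ≅ Z^5.

Boundary ∂_1: C_1 → C_0 maps an edge to its endpoints' difference, ∂[p,q] = q − p. For instance
  ∂QR = R − Q.
The 5×10 boundary matrix has rank 4 and Smith normal form diag(1,1,1,1).

Boundary ∂_2: C_2 → C_1 maps a triangle to the signed sum of its edges. For instance
  ∂PQS = QS − PS + PQ,
  ∂PQR = QR − PR + PQ.
The resulting 10×10 matrix has rank 6, and its Smith normal form has invariant factors (1,1,1,1,1,1).

Boundary ∂_3: C_3 → C_2 sends each 3-simplex σ to the alternating sum Σ_i (−1)^i (σ with its i-th vertex removed). For instance
  ∂PRST = RST − PST + PRT − PRS,
  ∂PQST = QST − PST + PQT − PQS.
As a 10×5 matrix over Z this has rank 4, with invariant factors (1,1,1,1).

Now H_k = ker ∂_k / im ∂_{k+1}, so:

  H_0: rank C_0 − rank ∂_1 = 5 − 4 = 1, and the invariant factors of ∂_1 are all 1, so H_0 = Z.
  H_1: rank ker ∂_1 − rank ∂_2 = (10 − 4) − 6 = 0, and the invariant factors of ∂_2 are all 1, so H_1 = 0.
  H_2: rank ker ∂_2 − rank ∂_3 = (10 − 6) − 4 = 0, and the invariant factors of ∂_3 are all 1, so H_2 = 0.
  H_3: rank ker ∂_3 − rank ∂_4 = (5 − 4) − 0 = 1, and there is no ∂_4, so H_3 = Z.

(K is a triangulation of the 3-sphere S^3.)

Hence the Betti numbers are b_0 = 1, b_1 = 0, b_2 = 0, b_3 = 1.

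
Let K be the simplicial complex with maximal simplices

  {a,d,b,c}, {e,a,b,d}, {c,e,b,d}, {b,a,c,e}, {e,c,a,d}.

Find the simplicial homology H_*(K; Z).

H_0 = Z,  H_1 = 0,  H_2 = 0,  H_3 = Z.

Order the vertices as a < b < c < d < e. Listing each simplex with vertices in this order, K has dimension 3 with simplices:

  0-simplices (5): a, b, c, d, e
  1-simplices (10): ab, ac, ad, ae, bc, bd, be, cd, ce, de
  2-simplices (10): abc, abd, abe, acd, ace, ade, bcd, bce, bde, cde
  3-simplices (5): abcd, abce, abde, acde, bcde

giving chain groups C_0 ≅ Z^5, C_1 ≅ Z^10, C_2 ≅ Z^10, C_3 ≅ Z^5.

Boundary ∂_1: C_1 → C_0 is given by ∂[p,q] = [q] − [p]. For instance
  ∂bd = d − b.
This gives a 5×10 integer matrix of rank 4; reducing to Smith normal form yields diagonal entries (1,1,1,1).

∂_2: C_2 → C_1 maps a triangle to the signed sum of its edges. For instance
  ∂ace = ce − ae + ac,
  ∂ade = de − ae + ad.
This gives a 10×10 integer matrix of rank 6; reducing to Smith normal form yields diagonal entries (1,1,1,1,1,1).

Boundary ∂_3: C_3 → C_2 sends each 3-simplex σ to the alternating sum Σ_i (−1)^i (σ with its i-th vertex removed). For instance
  ∂bcde = cde − bde + bce − bcd,
  ∂abce = bce − ace + abe − abc.
The resulting 10×5 matrix has rank 4, and its Smith normal form has invariant factors (1,1,1,1).

Reading off H_k = ker ∂_k / im ∂_{k+1}:

  H_0: rank C_0 − rank ∂_1 = 5 − 4 = 1, and the invariant factors of ∂_1 are all 1, so H_0 = Z.
  H_1: rank ker ∂_1 − rank ∂_2 = (10 − 4) − 6 = 0, and the invariant factors of ∂_2 are all 1, so H_1 = 0.
  H_2: rank ker ∂_2 − rank ∂_3 = (10 − 6) − 4 = 0, and the invariant factors of ∂_3 are all 1, so H_2 = 0.
  H_3: rank ker ∂_3 − rank ∂_4 = (5 − 4) − 0 = 1, and there is no ∂_4, so H_3 = Z.

As a check, the Euler characteristic is 5 − 10 + 10 − 5 = 0, which agrees with 1 − 0 + 0 − 1 = 0.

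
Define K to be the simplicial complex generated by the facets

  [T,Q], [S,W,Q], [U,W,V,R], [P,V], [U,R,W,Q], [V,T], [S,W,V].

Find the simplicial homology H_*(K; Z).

We work with the vertex ordering P < Q < R < S < T < U < V < W. The simplices of K, each written with vertices in increasing order, are:

  0-simplices (8): P, Q, R, S, T, U, V, W
  1-simplices (15): PV, QR, QS, QT, QU, QW, RU, RV, RW, SV, SW, TV, UV, UW, VW
  2-simplices (9): QRU, QRW, QSW, QUW, RUV, RUW, RVW, SVW, UVW
  3-simplices (2): QRUW, RUVW

giving chain groups C_0 ≅ Z^8, C_1 ≅ Z^15, C_2 ≅ Z^9, C_3 ≅ Z^2.

The boundary map ∂_1: C_1 → C_0 is given by ∂[p,q] = [q] − [p].
The resulting 8×15 matrix has rank 7, and its Smith normal form has invariant factors (1,1,1,1,1,1,1).

∂_2: C_2 → C_1 acts by ∂[p,q,r] = [q,r] − [p,r] + [p,q]. For instance
  ∂QUW = UW − QW + QU,
  ∂RVW = VW − RW + RV.
This gives a 15×9 integer matrix of rank 7; reducing to Smith normal form yields diagonal entries (1,1,1,1,1,1,1).

∂_3: C_3 → C_2 sends each 3-simplex σ to the alternating sum Σ_i (−1)^i (σ with its i-th vertex removed). For instance
  ∂QRUW = RUW − QUW + QRW − QRU,
  ∂RUVW = UVW − RVW + RUW − RUV.
The 9×2 boundary matrix has rank 2 and Smith normal form diag(1,1).

Computing H_k = (kernel of ∂_k) / (image of ∂_{k+1}):

  H_0: rank C_0 − rank ∂_1 = 8 − 7 = 1, and the invariant factors of ∂_1 are all 1, so H_0 ≅ Z.
  H_1: rank ker ∂_1 − rank ∂_2 = (15 − 7) − 7 = 1, and the invariant factors of ∂_2 are all 1, so H_1 ≅ Z.
  H_2: rank ker ∂_2 − rank ∂_3 = (9 − 7) − 2 = 0, and the invariant factors of ∂_3 are all 1, so H_2 ≅ 0.
  H_3: rank ker ∂_3 − rank ∂_4 = (2 − 2) − 0 = 0, and there is no ∂_4, so H_3 ≅ 0.

H_0 = Z,  H_1 = Z,  H_2 = 0,  H_3 = 0.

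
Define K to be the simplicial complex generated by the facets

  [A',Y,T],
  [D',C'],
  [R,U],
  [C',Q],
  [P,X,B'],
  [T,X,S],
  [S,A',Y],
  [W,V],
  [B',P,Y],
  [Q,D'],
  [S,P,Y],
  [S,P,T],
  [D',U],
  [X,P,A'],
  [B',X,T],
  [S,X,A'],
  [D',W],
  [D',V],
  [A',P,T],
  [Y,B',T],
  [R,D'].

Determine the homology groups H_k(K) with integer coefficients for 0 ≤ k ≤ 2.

H_0 ≅ Z^2,  H_1 ≅ Z^3 ⊕ Z/2,  H_2 = 0.

K has 14 vertices, 27 edges, 12 triangles.
rank ∂_0 = 0, rank ∂_1 = 12 ⇒ b_0 = 14 − 0 − 12 = 2; all invariant factors of ∂_1 are 1 so no torsion. So H_0 = Z^2.
rank ∂_1 = 12, rank ∂_2 = 12 ⇒ b_1 = 27 − 12 − 12 = 3; ∂_2 has invariant factor(s) [2] giving torsion. So H_1 = Z^3 ⊕ Z/2.
rank ∂_2 = 12, rank ∂_3 = 0 ⇒ b_2 = 12 − 12 − 0 = 0. So H_2 = 0.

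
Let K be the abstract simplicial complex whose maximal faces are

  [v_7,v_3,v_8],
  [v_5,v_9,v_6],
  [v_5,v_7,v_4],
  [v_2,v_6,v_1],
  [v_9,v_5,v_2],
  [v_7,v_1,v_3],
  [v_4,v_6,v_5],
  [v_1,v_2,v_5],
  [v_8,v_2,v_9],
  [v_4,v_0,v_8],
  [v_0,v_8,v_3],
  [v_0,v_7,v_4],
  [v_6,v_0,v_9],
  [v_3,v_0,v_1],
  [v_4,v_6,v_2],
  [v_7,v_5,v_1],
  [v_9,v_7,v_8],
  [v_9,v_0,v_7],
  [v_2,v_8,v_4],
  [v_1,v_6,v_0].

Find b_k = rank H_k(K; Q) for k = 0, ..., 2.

b_0 = 1, b_1 = 1, b_2 = 0.

We work with the vertex ordering v_0 < v_1 < v_2 < v_3 < v_4 < v_5 < v_6 < v_7 < v_8 < v_9. The simplices of K, each written with vertices in increasing order, are:

  0-simplices (10): [v_0], [v_1], [v_2], [v_3], [v_4], [v_5], [v_6], [v_7], [v_8], [v_9]
  1-simplices (30): (30 of them)
  2-simplices (20): (20 of them)

giving chain groups C_0 ≅ Z^10, C_1 ≅ Z^30, C_2 ≅ Z^20.

Boundary ∂_1: C_1 → C_0 sends each edge [p,q] (with p < q) to q − p. For instance
  ∂[v_5,v_6] = [v_6] − [v_5].
The resulting 10×30 matrix has rank 9, and its Smith normal form has invariant factors (1,1,1,1,1,1,1,1,1).

The boundary map ∂_2: C_2 → C_1 sends each 2-simplex [p,q,r] to [q,r] − [p,r] + [p,q]. For instance
  ∂[v_0,v_4,v_8] = [v_4,v_8] − [v_0,v_8] + [v_0,v_4],
  ∂[v_1,v_3,v_7] = [v_3,v_7] − [v_1,v_7] + [v_1,v_3].
As a 30×20 matrix over Z this has rank 20, with invariant factors (1,1,1,1,1,1,1,1,1,1,1,1,1,1,1,1,1,1,1,2).

From H_k ≅ ker(∂_k) / im(∂_{k+1}) we obtain:

  H_0: rank C_0 − rank ∂_1 = 10 − 9 = 1, and the invariant factors of ∂_1 are all 1, so H_0 = Z.
  H_1: rank ker ∂_1 − rank ∂_2 = (30 − 9) − 20 = 1, and ∂_2 has invariant factor 2 > 1, so H_1 = Z ⊕ Z/2.
  H_2: rank ker ∂_2 − rank ∂_3 = (20 − 20) − 0 = 0, and there is no ∂_3, so H_2 = 0.

As a check, the Euler characteristic is 10 − 30 + 20 = 0, which agrees with 1 − 1 + 0 = 0.

Hence the Betti numbers are b_0 = 1, b_1 = 1, b_2 = 0.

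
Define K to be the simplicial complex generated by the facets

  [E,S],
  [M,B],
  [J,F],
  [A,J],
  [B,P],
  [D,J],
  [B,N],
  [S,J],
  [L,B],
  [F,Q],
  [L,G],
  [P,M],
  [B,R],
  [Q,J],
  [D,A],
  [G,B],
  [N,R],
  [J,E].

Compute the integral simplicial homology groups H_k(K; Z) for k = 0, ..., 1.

H_0 = Z^2,  H_1 = Z^6.

Take the total order A < B < D < E < F < G < J < L < M < N < P < Q < R < S on the vertex set. Then K (dimension 1) consists of the simplices:

  0-simplices (14): A, B, D, E, F, G, J, L, M, N, P, Q, R, S
  1-simplices (18): AD, AJ, BG, BL, BM, BN, BP, BR, DJ, EJ, ES, FJ, FQ, GL, JQ, JS, MP, NR

Hence C_0 ≅ Z^14, C_1 ≅ Z^18.

The boundary map ∂_1: C_1 → C_0 is given by ∂[p,q] = [q] − [p].
The resulting 14×18 matrix has rank 12, and its Smith normal form has invariant factors (1,1,1,1,1,1,1,1,1,1,1,1).

Now H_k = ker ∂_k / im ∂_{k+1}, so:

  H_0: rank C_0 − rank ∂_1 = 14 − 12 = 2, and the invariant factors of ∂_1 are all 1, so H_0 ≅ Z^2.
  H_1: rank ker ∂_1 − rank ∂_2 = (18 − 12) − 0 = 6, and there is no ∂_2, so H_1 ≅ Z^6.

(K is a triangulation of the disjoint union of a wedge of 3 circles and a wedge of 3 circles.)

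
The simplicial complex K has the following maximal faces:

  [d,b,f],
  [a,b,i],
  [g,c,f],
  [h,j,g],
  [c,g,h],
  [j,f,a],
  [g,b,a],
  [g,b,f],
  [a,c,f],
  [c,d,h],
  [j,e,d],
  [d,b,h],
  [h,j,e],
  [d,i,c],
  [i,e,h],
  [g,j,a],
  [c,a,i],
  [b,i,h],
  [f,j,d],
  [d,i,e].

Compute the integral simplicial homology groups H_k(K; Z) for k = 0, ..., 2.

H_0 ≅ Z,  H_1 ≅ Z ⊕ Z/2,  H_2 = 0.

Take the total order a < b < c < d < e < f < g < h < i < j on the vertex set. Then K (dimension 2) consists of the simplices:

  0-simplices (10): a, b, c, d, e, f, g, h, i, j
  1-simplices (30): ab, ac, af, ag, ai, aj, bd, bf, bg, bh, bi, cd, cf, cg, ch, ci, de, df, dh, di, dj, eh, ei, ej, fg, fj, gh, gj, hi, hj
  2-simplices (20): abg, abi, acf, aci, afj, agj, bdf, bdh, bfg, bhi, cdh, cdi, cfg, cgh, dei, dej, dfj, ehi, ehj, ghj

so the chain groups are C_0 ≅ Z^10, C_1 ≅ Z^30, C_2 ≅ Z^20.

The boundary map ∂_1: C_1 → C_0 maps an edge to its endpoints' difference, ∂[p,q] = q − p. For instance
  ∂hj = j − h.
The resulting 10×30 matrix has rank 9, and its Smith normal form has invariant factors (1,1,1,1,1,1,1,1,1).

Boundary ∂_2: C_2 → C_1 sends each 2-simplex [p,q,r] to [q,r] − [p,r] + [p,q]. For instance
  ∂bfg = fg − bg + bf,
  ∂abg = bg − ag + ab.
The resulting 30×20 matrix has rank 20, and its Smith normal form has invariant factors (1,1,1,1,1,1,1,1,1,1,1,1,1,1,1,1,1,1,1,2).

Now H_k = ker ∂_k / im ∂_{k+1}, so:

  H_0: rank C_0 − rank ∂_1 = 10 − 9 = 1, and the invariant factors of ∂_1 are all 1, so H_0 = Z.
  H_1: rank ker ∂_1 − rank ∂_2 = (30 − 9) − 20 = 1, and ∂_2 has invariant factor 2 > 1, so H_1 = Z ⊕ Z/2.
  H_2: rank ker ∂_2 − rank ∂_3 = (20 − 20) − 0 = 0, and there is no ∂_3, so H_2 = 0.

(K is a triangulation of the Klein bottle.)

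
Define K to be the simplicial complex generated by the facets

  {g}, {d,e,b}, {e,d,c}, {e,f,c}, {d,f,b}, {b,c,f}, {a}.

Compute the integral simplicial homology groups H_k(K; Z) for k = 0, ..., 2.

K has 7 vertices, 10 edges, 5 triangles.
rank ∂_0 = 0, rank ∂_1 = 4 ⇒ b_0 = 7 − 0 − 4 = 3; all invariant factors of ∂_1 are 1 so no torsion. So H_0 ≅ Z^3.
rank ∂_1 = 4, rank ∂_2 = 5 ⇒ b_1 = 10 − 4 − 5 = 1; all invariant factors of ∂_2 are 1 so no torsion. So H_1 ≅ Z.
rank ∂_2 = 5, rank ∂_3 = 0 ⇒ b_2 = 5 − 5 − 0 = 0. So H_2 ≅ 0.

H_0 = Z^3,  H_1 = Z,  H_2 = 0.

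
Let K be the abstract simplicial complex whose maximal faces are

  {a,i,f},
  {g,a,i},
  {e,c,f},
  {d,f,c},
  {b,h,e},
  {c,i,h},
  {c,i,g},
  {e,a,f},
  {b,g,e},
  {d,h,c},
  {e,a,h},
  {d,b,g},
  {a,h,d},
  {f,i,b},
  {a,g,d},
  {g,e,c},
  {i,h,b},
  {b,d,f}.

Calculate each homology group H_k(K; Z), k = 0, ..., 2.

K has 9 vertices, 27 edges, 18 triangles.
rank ∂_0 = 0, rank ∂_1 = 8 ⇒ b_0 = 9 − 0 − 8 = 1; all invariant factors of ∂_1 are 1 so no torsion. So H_0 ≅ Z.
rank ∂_1 = 8, rank ∂_2 = 17 ⇒ b_1 = 27 − 8 − 17 = 2; all invariant factors of ∂_2 are 1 so no torsion. So H_1 ≅ Z^2.
rank ∂_2 = 17, rank ∂_3 = 0 ⇒ b_2 = 18 − 17 − 0 = 1. So H_2 ≅ Z.

H_0 ≅ Z,  H_1 ≅ Z^2,  H_2 ≅ Z.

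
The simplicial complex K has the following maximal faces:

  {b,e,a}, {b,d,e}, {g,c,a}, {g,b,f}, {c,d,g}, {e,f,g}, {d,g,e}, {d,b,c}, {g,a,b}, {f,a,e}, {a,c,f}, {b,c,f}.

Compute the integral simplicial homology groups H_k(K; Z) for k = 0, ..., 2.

Fix the vertex order a < b < c < d < e < f < g and write every simplex with vertices in increasing order. Then dim K = 2 and the simplices of K are:

  0-simplices (7): a, b, c, d, e, f, g
  1-simplices (18): ab, ac, ae, af, ag, bc, bd, be, bf, bg, cd, cf, cg, de, dg, ef, eg, fg
  2-simplices (12): abe, abg, acf, acg, aef, bcd, bcf, bde, bfg, cdg, deg, efg

giving chain groups C_0 ≅ Z^7, C_1 ≅ Z^18, C_2 ≅ Z^12.

∂_1: C_1 → C_0 sends each edge [p,q] (with p < q) to q − p.
The resulting 7×18 matrix has rank 6, and its Smith normal form has invariant factors (1,1,1,1,1,1).

∂_2: C_2 → C_1 acts by ∂[p,q,r] = [q,r] − [p,r] + [p,q]. For instance
  ∂aef = ef − af + ae,
  ∂acg = cg − ag + ac.
This gives a 18×12 integer matrix of rank 12; reducing to Smith normal form yields diagonal entries (1,1,1,1,1,1,1,1,1,1,1,2).

Computing H_k = (kernel of ∂_k) / (image of ∂_{k+1}):

  H_0: rank C_0 − rank ∂_1 = 7 − 6 = 1, and the invariant factors of ∂_1 are all 1, so H_0 = Z.
  H_1: rank ker ∂_1 − rank ∂_2 = (18 − 6) − 12 = 0, and ∂_2 has invariant factor 2 > 1, so H_1 = Z/2.
  H_2: rank ker ∂_2 − rank ∂_3 = (12 − 12) − 0 = 0, and there is no ∂_3, so H_2 = 0.

As a check, the Euler characteristic is 7 − 18 + 12 = 1, which agrees with 1 − 0 + 0 = 1.

H_0 ≅ Z,  H_1 ≅ Z/2,  H_2 = 0.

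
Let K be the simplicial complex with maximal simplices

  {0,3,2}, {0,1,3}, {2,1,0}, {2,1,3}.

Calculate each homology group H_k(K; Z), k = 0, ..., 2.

H_0 ≅ Z,  H_1 = 0,  H_2 ≅ Z.

Fix the vertex order 0 < 1 < 2 < 3 and write every simplex with vertices in increasing order. Then dim K = 2 and the simplices of K are:

  0-simplices (4): [0], [1], [2], [3]
  1-simplices (6): [0,1], [0,2], [0,3], [1,2], [1,3], [2,3]
  2-simplices (4): [0,1,2], [0,1,3], [0,2,3], [1,2,3]

so the chain groups are C_0 ≅ Z^4, C_1 ≅ Z^6, C_2 ≅ Z^4.

∂_1: C_1 → C_0 sends each edge [p,q] (with p < q) to q − p. For instance
  ∂[0,1] = [1] − [0].
This gives a 4×6 integer matrix of rank 3; reducing to Smith normal form yields diagonal entries (1,1,1).

The boundary map ∂_2: C_2 → C_1 acts by ∂[p,q,r] = [q,r] − [p,r] + [p,q]. For instance
  ∂[0,2,3] = [2,3] − [0,3] + [0,2],
  ∂[0,1,2] = [1,2] − [0,2] + [0,1].
The 6×4 boundary matrix has rank 3 and Smith normal form diag(1,1,1).

Now H_k = ker ∂_k / im ∂_{k+1}, so:

  H_0: rank C_0 − rank ∂_1 = 4 − 3 = 1, and the invariant factors of ∂_1 are all 1, so H_0 = Z.
  H_1: rank ker ∂_1 − rank ∂_2 = (6 − 3) − 3 = 0, and the invariant factors of ∂_2 are all 1, so H_1 = 0.
  H_2: rank ker ∂_2 − rank ∂_3 = (4 − 3) − 0 = 1, and there is no ∂_3, so H_2 = Z.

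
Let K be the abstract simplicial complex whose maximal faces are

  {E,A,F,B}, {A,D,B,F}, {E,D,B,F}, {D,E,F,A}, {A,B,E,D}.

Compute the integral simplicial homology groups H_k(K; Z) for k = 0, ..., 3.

We work with the vertex ordering A < B < D < E < F. The simplices of K, each written with vertices in increasing order, are:

  0-simplices (5): A, B, D, E, F
  1-simplices (10): AB, AD, AE, AF, BD, BE, BF, DE, DF, EF
  2-simplices (10): ABD, ABE, ABF, ADE, ADF, AEF, BDE, BDF, BEF, DEF
  3-simplices (5): ABDE, ABDF, ABEF, ADEF, BDEF

Hence C_0 ≅ Z^5, C_1 ≅ Z^10, C_2 ≅ Z^10, C_3 ≅ Z^5.

∂_1: C_1 → C_0 maps an edge to its endpoints' difference, ∂[p,q] = q − p.
The resulting 5×10 matrix has rank 4, and its Smith normal form has invariant factors (1,1,1,1).

The boundary map ∂_2: C_2 → C_1 maps a triangle to the signed sum of its edges. For instance
  ∂BDF = DF − BF + BD,
  ∂ABE = BE − AE + AB.
The resulting 10×10 matrix has rank 6, and its Smith normal form has invariant factors (1,1,1,1,1,1).

The boundary map ∂_3: C_3 → C_2 sends each 3-simplex σ to the alternating sum Σ_i (−1)^i (σ with its i-th vertex removed). For instance
  ∂BDEF = DEF − BEF + BDF − BDE,
  ∂ADEF = DEF − AEF + ADF − ADE.
The 10×5 boundary matrix has rank 4 and Smith normal form diag(1,1,1,1).

Reading off H_k = ker ∂_k / im ∂_{k+1}:

  H_0: rank C_0 − rank ∂_1 = 5 − 4 = 1, and the invariant factors of ∂_1 are all 1, so H_0 = Z.
  H_1: rank ker ∂_1 − rank ∂_2 = (10 − 4) − 6 = 0, and the invariant factors of ∂_2 are all 1, so H_1 = 0.
  H_2: rank ker ∂_2 − rank ∂_3 = (10 − 6) − 4 = 0, and the invariant factors of ∂_3 are all 1, so H_2 = 0.
  H_3: rank ker ∂_3 − rank ∂_4 = (5 − 4) − 0 = 1, and there is no ∂_4, so H_3 = Z.

H_0 = Z,  H_1 = 0,  H_2 = 0,  H_3 = Z.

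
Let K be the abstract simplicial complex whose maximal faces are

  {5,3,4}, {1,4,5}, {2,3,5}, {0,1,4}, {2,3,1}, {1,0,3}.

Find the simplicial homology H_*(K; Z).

Fix the vertex order 0 < 1 < 2 < 3 < 4 < 5 and write every simplex with vertices in increasing order. Then dim K = 2 and the simplices of K are:

  0-simplices (6): [0], [1], [2], [3], [4], [5]
  1-simplices (12): [0,1], [0,3], [0,4], [1,2], [1,3], [1,4], [1,5], [2,3], [2,5], [3,4], [3,5], [4,5]
  2-simplices (6): [0,1,3], [0,1,4], [1,2,3], [1,4,5], [2,3,5], [3,4,5]

giving chain groups C_0 ≅ Z^6, C_1 ≅ Z^12, C_2 ≅ Z^6.

Boundary ∂_1: C_1 → C_0 is given by ∂[p,q] = [q] − [p].
This gives a 6×12 integer matrix of rank 5; reducing to Smith normal form yields diagonal entries (1,1,1,1,1).

∂_2: C_2 → C_1 sends each 2-simplex [p,q,r] to [q,r] − [p,r] + [p,q]. For instance
  ∂[2,3,5] = [3,5] − [2,5] + [2,3],
  ∂[0,1,4] = [1,4] − [0,4] + [0,1].
The resulting 12×6 matrix has rank 6, and its Smith normal form has invariant factors (1,1,1,1,1,1).

Now H_k = ker ∂_k / im ∂_{k+1}, so:

  H_0: rank C_0 − rank ∂_1 = 6 − 5 = 1, and the invariant factors of ∂_1 are all 1, so H_0 = Z.
  H_1: rank ker ∂_1 − rank ∂_2 = (12 − 5) − 6 = 1, and the invariant factors of ∂_2 are all 1, so H_1 = Z.
  H_2: rank ker ∂_2 − rank ∂_3 = (6 − 6) − 0 = 0, and there is no ∂_3, so H_2 = 0.

As a check, the Euler characteristic is 6 − 12 + 6 = 0, which agrees with 1 − 1 + 0 = 0.

H_0 ≅ Z,  H_1 ≅ Z,  H_2 = 0.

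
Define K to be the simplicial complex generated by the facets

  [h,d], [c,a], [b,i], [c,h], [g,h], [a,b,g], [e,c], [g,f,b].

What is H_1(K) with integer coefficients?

H_1 = Z.

Fix the vertex order a < b < c < d < e < f < g < h < i and write every simplex with vertices in increasing order. Then dim K = 2 and the simplices of K are:

  0-simplices (9): a, b, c, d, e, f, g, h, i
  1-simplices (11): ab, ac, ag, bf, bg, bi, ce, ch, dh, fg, gh
  2-simplices (2): abg, bfg

giving chain groups C_0 ≅ Z^9, C_1 ≅ Z^11, C_2 ≅ Z^2.

The boundary map ∂_1: C_1 → C_0 sends each edge [p,q] (with p < q) to q − p.
The 9×11 boundary matrix has rank 8 and Smith normal form diag(1,1,1,1,1,1,1,1).

∂_2: C_2 → C_1 acts by ∂[p,q,r] = [q,r] − [p,r] + [p,q]. For instance
  ∂abg = bg − ag + ab,
  ∂bfg = fg − bg + bf.
The resulting 11×2 matrix has rank 2, and its Smith normal form has invariant factors (1,1).

From H_k ≅ ker(∂_k) / im(∂_{k+1}) we obtain:

  H_1: rank ker ∂_1 − rank ∂_2 = (11 − 8) − 2 = 1, and the invariant factors of ∂_2 are all 1, so H_1 ≅ Z.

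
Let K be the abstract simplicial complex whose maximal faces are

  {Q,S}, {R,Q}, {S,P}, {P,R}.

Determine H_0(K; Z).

H_0 = Z.

We work with the vertex ordering P < Q < R < S. The simplices of K, each written with vertices in increasing order, are:

  0-simplices (4): P, Q, R, S
  1-simplices (4): PR, PS, QR, QS

so the chain groups are C_0 ≅ Z^4, C_1 ≅ Z^4.

The boundary map ∂_1: C_1 → C_0 maps an edge to its endpoints' difference, ∂[p,q] = q − p.
As a 4×4 matrix over Z this has rank 3, with invariant factors (1,1,1).

Computing H_k = (kernel of ∂_k) / (image of ∂_{k+1}):

  H_0: rank C_0 − rank ∂_1 = 4 − 3 = 1, and the invariant factors of ∂_1 are all 1, so H_0 ≅ Z.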